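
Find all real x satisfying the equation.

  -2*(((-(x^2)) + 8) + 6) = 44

Step 1. [-2*(((-(x^2)) + 8) + 6) = 44] divide by the outer -2. So div: ((-(x^2)) + 8) + 6 = -22.
Step 2. [((-(x^2)) + 8) + 6 = -22] 6 comes off first (subtract 6) ⇒ sub: (-(x^2)) + 8 = -28.
Step 3. [(-(x^2)) + 8 = -28] peel the +8: subtract 8 from each side. So sub: -(x^2) = -36.
Step 4. [-(x^2) = -36] flip signs both sides ⇒ neg: x^2 = 36.
Step 5. [x^2 = 36] 36 ≥ 0, LHS is (·)² — take ±√ ⇒ sqrt: x = 6 or -6.

Answer: x ∈ {-6, 6}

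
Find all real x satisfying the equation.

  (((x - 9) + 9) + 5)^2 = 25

Step 1. [(((x - 9) + 9) + 5)^2 = 25] LHS squared, RHS 25 ≥ 0: apply √ (±), so sqrt: ((x - 9) + 9) + 5 = 5 or -5.
Step 2. [((x - 9) + 9) + 5 = 5 or -5] 5 comes off first (subtract 5), so sub: (x - 9) + 9 = 0 or -10.
Step 3. [(x - 9) + 9 = 0 or -10] the outer +9 inverts by subtracting 9 ⇒ sub: x - 9 = -9 or -19.
Step 4. [x - 9 = -9 or -19] -9 is outermost — add 9 both sides ⇒ sub: x = 0 or -10.

Answer: x ∈ {-10, 0}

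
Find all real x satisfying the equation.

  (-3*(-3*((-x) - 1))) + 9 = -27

Step 1. [(-3*(-3*((-x) - 1))) + 9 = -27] -3 divides every term; factor it out ⇒ factor: (-3*((-x) - 1)) - 3 = 9.
Step 2. [(-3*((-x) - 1)) - 3 = 9] the outer -3 inverts by adding 3, so sub: -3*((-x) - 1) = 12.
Step 3. [-3*((-x) - 1) = 12] -3 out front; divide by -3 ⇒ div: (-x) - 1 = -4.
Step 4. [(-x) - 1 = -4] peel the -1: add 1 from each side ⇒ sub: -x = -3.
Step 5. [-x = -3] leading − — multiply by −1, so neg: x = 3.

Answer: x ∈ {3}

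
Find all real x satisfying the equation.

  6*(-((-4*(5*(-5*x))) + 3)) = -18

Step 1. [6*(-((-4*(5*(-5*x))) + 3)) = -18] LHS = 6·(…); ÷6 both sides. So div: -((-4*(5*(-5*x))) + 3) = -3.
Step 2. [-((-4*(5*(-5*x))) + 3) = -3] LHS negated; negate both sides, so neg: (-4*(5*(-5*x))) + 3 = 3.
Step 3. [(-4*(5*(-5*x))) + 3 = 3] peel the +3: subtract 3 from each side ⇒ sub: -4*(5*(-5*x)) = 0.
Step 4. [-4*(5*(-5*x)) = 0] -4 out front; divide by -4. So div: 5*(-5*x) = 0.
Step 5. [5*(-5*x) = 0] 5·(inner) — divide through by 5 ⇒ div: -5*x = 0.
Step 6. [-5*x = 0] leading coefficient -5: divide by -5, so div: x = 0.

Answer: x ∈ {0}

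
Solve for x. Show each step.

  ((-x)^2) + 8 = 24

Step 1. [((-x)^2) + 8 = 24] +8 is outermost — subtract 8 both sides ⇒ sub: (-x)^2 = 16.
Step 2. [(-x)^2 = 16] √ both sides: 16 ≥ 0 gives two branches. So sqrt: -x = 4 or -4.
Step 3. [-x = 4 or -4] LHS negated; negate both sides. So neg: x = -4 or 4.

Answer: x ∈ {-4, 4}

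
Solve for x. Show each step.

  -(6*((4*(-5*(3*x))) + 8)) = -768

Step 1. [-(6*((4*(-5*(3*x))) + 8)) = -768] leading − — multiply by −1 ⇒ neg: 6*((4*(-5*(3*x))) + 8) = 768.
Step 2. [6*((4*(-5*(3*x))) + 8) = 768] LHS = 6·(…); ÷6 both sides. So div: (4*(-5*(3*x))) + 8 = 128.
Step 3. [(4*(-5*(3*x))) + 8 = 128] the outer +8 inverts by subtracting 8 ⇒ sub: 4*(-5*(3*x)) = 120.
Step 4. [4*(-5*(3*x)) = 120] 4 out front; divide by 4. So div: -5*(3*x) = 30.
Step 5. [-5*(3*x) = 30] leading coefficient -5: divide by -5. So div: 3*x = -6.
Step 6. [3*x = -6] leading coefficient 3: divide by 3 ⇒ div: x = -2.

Answer: x ∈ {-2}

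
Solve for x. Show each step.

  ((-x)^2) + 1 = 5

Step 1. [((-x)^2) + 1 = 5] peel the +1: subtract 1 from each side. So sub: (-x)^2 = 4.
Step 2. [(-x)^2 = 4] √ both sides: 4 ≥ 0 gives two branches, so sqrt: -x = 2 or -2.
Step 3. [-x = 2 or -2] LHS negated; negate both sides, so neg: x = -2 or 2.

Answer: x ∈ {-2, 2}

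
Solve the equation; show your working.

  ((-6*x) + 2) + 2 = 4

Step 1. [((-6*x) + 2) + 2 = 4] +2 is outermost — subtract 2 both sides ⇒ sub: (-6*x) + 2 = 2.
Step 2. [(-6*x) + 2 = 2] +2 is outermost — subtract 2 both sides, so sub: -6*x = 0.
Step 3. [-6*x = 0] divide by the outer -6. So div: x = 0.

Answer: x ∈ {0}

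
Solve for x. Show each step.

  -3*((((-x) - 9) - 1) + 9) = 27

Step 1. [-3*((((-x) - 9) - 1) + 9) = 27] -3 out front; divide by -3, so div: (((-x) - 9) - 1) + 9 = -9.
Step 2. [(((-x) - 9) - 1) + 9 = -9] 9 comes off first (subtract 9) ⇒ sub: ((-x) - 9) - 1 = -18.
Step 3. [((-x) - 9) - 1 = -18] the outer -1 inverts by adding 1. So sub: (-x) - 9 = -17.
Step 4. [(-x) - 9 = -17] peel the -9: add 9 from each side ⇒ sub: -x = -8.
Step 5. [-x = -8] LHS negated; negate both sides, so neg: x = 8.

Answer: x ∈ {8}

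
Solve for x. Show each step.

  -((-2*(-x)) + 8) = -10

Step 1. [-((-2*(-x)) + 8) = -10] LHS negated; negate both sides, so neg: (-2*(-x)) + 8 = 10.
Step 2. [(-2*(-x)) + 8 = 10] the outer +8 inverts by subtracting 8 ⇒ sub: -2*(-x) = 2.
Step 3. [-2*(-x) = 2] -2 out front; divide by -2 ⇒ div: -x = -1.
Step 4. [-x = -1] flip signs both sides ⇒ neg: x = 1.

Answer: x ∈ {1}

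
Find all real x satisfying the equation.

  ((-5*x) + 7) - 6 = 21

Step 1. [((-5*x) + 7) - 6 = 21] the outer -6 inverts by adding 6, so sub: (-5*x) + 7 = 27.
Step 2. [(-5*x) + 7 = 27] +7 is outermost — subtract 7 both sides, so sub: -5*x = 20.
Step 3. [-5*x = 20] divide by the outer -5, so div: x = -4.

Answer: x ∈ {-4}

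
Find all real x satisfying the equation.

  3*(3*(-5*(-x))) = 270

Step 1. [3*(3*(-5*(-x))) = 270] 3 out front; divide by 3, so div: 3*(-5*(-x)) = 90.
Step 2. [3*(-5*(-x)) = 90] leading coefficient 3: divide by 3 ⇒ div: -5*(-x) = 30.
Step 3. [-5*(-x) = 30] leading coefficient -5: divide by -5. So div: -x = -6.
Step 4. [-x = -6] LHS negated; negate both sides. So neg: x = 6.

Answer: x ∈ {6}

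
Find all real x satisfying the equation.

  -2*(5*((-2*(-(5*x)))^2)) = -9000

Step 1. [-2*(5*((-2*(-(5*x)))^2)) = -9000] LHS = -2·(…); ÷-2 both sides, so div: 5*((-2*(-(5*x)))^2) = 4500.
Step 2. [5*((-2*(-(5*x)))^2) = 4500] LHS = 5·(…); ÷5 both sides, so div: (-2*(-(5*x)))^2 = 900.
Step 3. [(-2*(-(5*x)))^2 = 900] √ both sides: 900 ≥ 0 gives two branches. So sqrt: -2*(-(5*x)) = 30 or -30.
Step 4. [-2*(-(5*x)) = 30 or -30] divide by the outer -2, so div: -(5*x) = -15 or 15.
Step 5. [-(5*x) = -15 or 15] flip signs both sides, so neg: 5*x = 15 or -15.
Step 6. [5*x = 15 or -15] divide by the outer 5 ⇒ div: x = 3 or -3.

Answer: x ∈ {-3, 3}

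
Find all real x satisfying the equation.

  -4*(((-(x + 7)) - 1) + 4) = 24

Step 1. [-4*(((-(x + 7)) - 1) + 4) = 24] -4 out front; divide by -4, so div: ((-(x + 7)) - 1) + 4 = -6.
Step 2. [((-(x + 7)) - 1) + 4 = -6] subtract 4: x sits inside (… + 4). So sub: (-(x + 7)) - 1 = -10.
Step 3. [(-(x + 7)) - 1 = -10] -1 is outermost — add 1 both sides ⇒ sub: -(x + 7) = -9.
Step 4. [-(x + 7) = -9] flip signs both sides, so neg: x + 7 = 9.
Step 5. [x + 7 = 9] +7 is outermost — subtract 7 both sides, so sub: x = 2.

Answer: x ∈ {2}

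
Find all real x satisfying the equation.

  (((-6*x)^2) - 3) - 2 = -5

Step 1. [(((-6*x)^2) - 3) - 2 = -5] add 2: x sits inside (… - 2), so sub: ((-6*x)^2) - 3 = -3.
Step 2. [((-6*x)^2) - 3 = -3] the outer -3 inverts by adding 3 ⇒ sub: (-6*x)^2 = 0.
Step 3. [(-6*x)^2 = 0] √ both sides: 0 ≥ 0 gives two branches ⇒ sqrt: -6*x = 0.
Step 4. [-6*x = 0] divide by the outer -6 ⇒ div: x = 0.

Answer: x ∈ {0}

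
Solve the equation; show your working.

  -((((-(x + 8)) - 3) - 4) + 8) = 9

Step 1. [-((((-(x + 8)) - 3) - 4) + 8) = 9] LHS negated; negate both sides. So neg: (((-(x + 8)) - 3) - 4) + 8 = -9.
Step 2. [(((-(x + 8)) - 3) - 4) + 8 = -9] 8 comes off first (subtract 8). So sub: ((-(x + 8)) - 3) - 4 = -17.
Step 3. [((-(x + 8)) - 3) - 4 = -17] add 4: x sits inside (… - 4). So sub: (-(x + 8)) - 3 = -13.
Step 4. [(-(x + 8)) - 3 = -13] 3 comes off first (add 3), so sub: -(x + 8) = -10.
Step 5. [-(x + 8) = -10] LHS negated; negate both sides, so neg: x + 8 = 10.
Step 6. [x + 8 = 10] subtract 8: x sits inside (… + 8). So sub: x = 2.

Answer: x ∈ {2}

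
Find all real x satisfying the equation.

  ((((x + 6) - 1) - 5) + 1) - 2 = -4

Step 1. [((((x + 6) - 1) - 5) + 1) - 2 = -4] the outer -2 inverts by adding 2 ⇒ sub: (((x + 6) - 1) - 5) + 1 = -2.
Step 2. [(((x + 6) - 1) - 5) + 1 = -2] +1 is outermost — subtract 1 both sides. So sub: ((x + 6) - 1) - 5 = -3.
Step 3. [((x + 6) - 1) - 5 = -3] -5 is outermost — add 5 both sides ⇒ sub: (x + 6) - 1 = 2.
Step 4. [(x + 6) - 1 = 2] the outer -1 inverts by adding 1, so sub: x + 6 = 3.
Step 5. [x + 6 = 3] 6 comes off first (subtract 6) ⇒ sub: x = -3.

Answer: x ∈ {-3}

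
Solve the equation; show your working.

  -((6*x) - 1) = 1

Step 1. [-((6*x) - 1) = 1] leading − — multiply by −1 ⇒ neg: (6*x) - 1 = -1.
Step 2. [(6*x) - 1 = -1] -1 is outermost — add 1 both sides, so sub: 6*x = 0.
Step 3. [6*x = 0] divide by the outer 6 ⇒ div: x = 0.

Answer: x ∈ {0}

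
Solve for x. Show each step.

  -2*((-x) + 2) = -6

Step 1. [-2*((-x) + 2) = -6] -2·(inner) — divide through by -2, so div: (-x) + 2 = 3.
Step 2. [(-x) + 2 = 3] 2 comes off first (subtract 2), so sub: -x = 1.
Step 3. [-x = 1] flip signs both sides, so neg: x = -1.

Answer: x ∈ {-1}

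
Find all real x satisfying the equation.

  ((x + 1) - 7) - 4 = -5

Step 1. [((x + 1) - 7) - 4 = -5] the outer -4 inverts by adding 4 ⇒ sub: (x + 1) - 7 = -1.
Step 2. [(x + 1) - 7 = -1] 7 comes off first (add 7). So sub: x + 1 = 6.
Step 3. [x + 1 = 6] the outer +1 inverts by subtracting 1 ⇒ sub: x = 5.

Answer: x ∈ {5}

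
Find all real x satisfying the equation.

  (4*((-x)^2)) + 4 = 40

Step 1. [(4*((-x)^2)) + 4 = 40] 4 comes off first (subtract 4) ⇒ sub: 4*((-x)^2) = 36.
Step 2. [4*((-x)^2) = 36] leading coefficient 4: divide by 4 ⇒ div: (-x)^2 = 9.
Step 3. [(-x)^2 = 9] LHS squared, RHS 9 ≥ 0: apply √ (±), so sqrt: -x = 3 or -3.
Step 4. [-x = 3 or -3] flip signs both sides. So neg: x = -3 or 3.

Answer: x ∈ {-3, 3}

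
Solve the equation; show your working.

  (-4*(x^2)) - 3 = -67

Step 1. [(-4*(x^2)) - 3 = -67] 3 comes off first (add 3), so sub: -4*(x^2) = -64.
Step 2. [-4*(x^2) = -64] leading coefficient -4: divide by -4, so div: x^2 = 16.
Step 3. [x^2 = 16] √ both sides: 16 ≥ 0 gives two branches, so sqrt: x = 4 or -4.

Answer: x ∈ {-4, 4}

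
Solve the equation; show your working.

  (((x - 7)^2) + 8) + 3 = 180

Step 1. [(((x - 7)^2) + 8) + 3 = 180] 3 comes off first (subtract 3) ⇒ sub: ((x - 7)^2) + 8 = 177.
Step 2. [((x - 7)^2) + 8 = 177] +8 is outermost — subtract 8 both sides ⇒ sub: (x - 7)^2 = 169.
Step 3. [(x - 7)^2 = 169] LHS squared, RHS 169 ≥ 0: apply √ (±), so sqrt: x - 7 = 13 or -13.
Step 4. [x - 7 = 13 or -13] -7 is outermost — add 7 both sides. So sub: x = 20 or -6.

Answer: x ∈ {-6, 20}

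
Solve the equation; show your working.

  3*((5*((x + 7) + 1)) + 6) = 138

Step 1. [3*((5*((x + 7) + 1)) + 6) = 138] leading coefficient 3: divide by 3. So div: (5*((x + 7) + 1)) + 6 = 46.
Step 2. [(5*((x + 7) + 1)) + 6 = 46] +6 is outermost — subtract 6 both sides ⇒ sub: 5*((x + 7) + 1) = 40.
Step 3. [5*((x + 7) + 1) = 40] leading coefficient 5: divide by 5, so div: (x + 7) + 1 = 8.
Step 4. [(x + 7) + 1 = 8] 1 comes off first (subtract 1). So sub: x + 7 = 7.
Step 5. [x + 7 = 7] the outer +7 inverts by subtracting 7 ⇒ sub: x = 0.

Answer: x ∈ {0}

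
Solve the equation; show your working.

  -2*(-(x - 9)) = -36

Step 1. [-2*(-(x - 9)) = -36] leading coefficient -2: divide by -2. So div: -(x - 9) = 18.
Step 2. [-(x - 9) = 18] LHS negated; negate both sides, so neg: x - 9 = -18.
Step 3. [x - 9 = -18] 9 comes off first (add 9), so sub: x = -9.

Answer: x ∈ {-9}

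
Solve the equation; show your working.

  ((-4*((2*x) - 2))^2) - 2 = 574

Step 1. [((-4*((2*x) - 2))^2) - 2 = 574] the outer -2 inverts by adding 2. So sub: (-4*((2*x) - 2))^2 = 576.
Step 2. [(-4*((2*x) - 2))^2 = 576] √ both sides: 576 ≥ 0 gives two branches ⇒ sqrt: -4*((2*x) - 2) = 24 or -24.
Step 3. [-4*((2*x) - 2) = 24 or -24] LHS = -4·(…); ÷-4 both sides ⇒ div: (2*x) - 2 = -6 or 6.
Step 4. [(2*x) - 2 = -6 or 6] peel the -2: add 2 from each side, so sub: 2*x = -4 or 8.
Step 5. [2*x = -4 or 8] LHS = 2·(…); ÷2 both sides, so div: x = -2 or 4.

Answer: x ∈ {-2, 4}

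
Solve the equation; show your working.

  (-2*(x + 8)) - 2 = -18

Step 1. [(-2*(x + 8)) - 2 = -18] -2 is outermost — add 2 both sides, so sub: -2*(x + 8) = -16.
Step 2. [-2*(x + 8) = -16] -2·(inner) — divide through by -2 ⇒ div: x + 8 = 8.
Step 3. [x + 8 = 8] the outer +8 inverts by subtracting 8, so sub: x = 0.

Answer: x ∈ {0}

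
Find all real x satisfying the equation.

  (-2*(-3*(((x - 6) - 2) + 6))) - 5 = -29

Step 1. [(-2*(-3*(((x - 6) - 2) + 6))) - 5 = -29] the outer -5 inverts by adding 5, so sub: -2*(-3*(((x - 6) - 2) + 6)) = -24.
Step 2. [-2*(-3*(((x - 6) - 2) + 6)) = -24] -2·(inner) — divide through by -2, so div: -3*(((x - 6) - 2) + 6) = 12.
Step 3. [-3*(((x - 6) - 2) + 6) = 12] leading coefficient -3: divide by -3. So div: ((x - 6) - 2) + 6 = -4.
Step 4. [((x - 6) - 2) + 6 = -4] 6 comes off first (subtract 6). So sub: (x - 6) - 2 = -10.
Step 5. [(x - 6) - 2 = -10] -2 is outermost — add 2 both sides. So sub: x - 6 = -8.
Step 6. [x - 6 = -8] peel the -6: add 6 from each side, so sub: x = -2.

Answer: x ∈ {-2}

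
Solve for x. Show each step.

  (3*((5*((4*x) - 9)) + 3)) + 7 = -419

Step 1. [(3*((5*((4*x) - 9)) + 3)) + 7 = -419] 7 comes off first (subtract 7). So sub: 3*((5*((4*x) - 9)) + 3) = -426.
Step 2. [3*((5*((4*x) - 9)) + 3) = -426] leading coefficient 3: divide by 3, so div: (5*((4*x) - 9)) + 3 = -142.
Step 3. [(5*((4*x) - 9)) + 3 = -142] 3 comes off first (subtract 3), so sub: 5*((4*x) - 9) = -145.
Step 4. [5*((4*x) - 9) = -145] 5 out front; divide by 5, so div: (4*x) - 9 = -29.
Step 5. [(4*x) - 9 = -29] add 9: x sits inside (… - 9), so sub: 4*x = -20.
Step 6. [4*x = -20] divide by the outer 4, so div: x = -5.

Answer: x ∈ {-5}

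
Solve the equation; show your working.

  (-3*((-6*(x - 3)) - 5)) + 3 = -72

Step 1. [(-3*((-6*(x - 3)) - 5)) + 3 = -72] +3 is outermost — subtract 3 both sides ⇒ sub: -3*((-6*(x - 3)) - 5) = -75.
Step 2. [-3*((-6*(x - 3)) - 5) = -75] LHS = -3·(…); ÷-3 both sides, so div: (-6*(x - 3)) - 5 = 25.
Step 3. [(-6*(x - 3)) - 5 = 25] the outer -5 inverts by adding 5 ⇒ sub: -6*(x - 3) = 30.
Step 4. [-6*(x - 3) = 30] -6·(inner) — divide through by -6 ⇒ div: x - 3 = -5.
Step 5. [x - 3 = -5] -3 is outermost — add 3 both sides. So sub: x = -2.

Answer: x ∈ {-2}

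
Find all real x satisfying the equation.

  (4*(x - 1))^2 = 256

Step 1. [(4*(x - 1))^2 = 256] √ both sides: 256 ≥ 0 gives two branches ⇒ sqrt: 4*(x - 1) = 16 or -16.
Step 2. [4*(x - 1) = 16 or -16] divide by the outer 4 ⇒ div: x - 1 = 4 or -4.
Step 3. [x - 1 = 4 or -4] 1 comes off first (add 1). So sub: x = 5 or -3.

Answer: x ∈ {-3, 5}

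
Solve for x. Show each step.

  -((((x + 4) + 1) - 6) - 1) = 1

Step 1. [-((((x + 4) + 1) - 6) - 1) = 1] leading − — multiply by −1, so neg: (((x + 4) + 1) - 6) - 1 = -1.
Step 2. [(((x + 4) + 1) - 6) - 1 = -1] add 1: x sits inside (… - 1). So sub: ((x + 4) + 1) - 6 = 0.
Step 3. [((x + 4) + 1) - 6 = 0] the outer -6 inverts by adding 6, so sub: (x + 4) + 1 = 6.
Step 4. [(x + 4) + 1 = 6] peel the +1: subtract 1 from each side. So sub: x + 4 = 5.
Step 5. [x + 4 = 5] the outer +4 inverts by subtracting 4 ⇒ sub: x = 1.

Answer: x ∈ {1}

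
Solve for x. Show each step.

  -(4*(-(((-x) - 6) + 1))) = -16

Step 1. [-(4*(-(((-x) - 6) + 1))) = -16] flip signs both sides. So neg: 4*(-(((-x) - 6) + 1)) = 16.
Step 2. [4*(-(((-x) - 6) + 1)) = 16] divide by the outer 4 ⇒ div: -(((-x) - 6) + 1) = 4.
Step 3. [-(((-x) - 6) + 1) = 4] flip signs both sides. So neg: ((-x) - 6) + 1 = -4.
Step 4. [((-x) - 6) + 1 = -4] the outer +1 inverts by subtracting 1. So sub: (-x) - 6 = -5.
Step 5. [(-x) - 6 = -5] -6 is outermost — add 6 both sides ⇒ sub: -x = 1.
Step 6. [-x = 1] flip signs both sides ⇒ neg: x = -1.

Answer: x ∈ {-1}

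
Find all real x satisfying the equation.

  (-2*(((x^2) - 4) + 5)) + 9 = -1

Step 1. [(-2*(((x^2) - 4) + 5)) + 9 = -1] peel the +9: subtract 9 from each side, so sub: -2*(((x^2) - 4) + 5) = -10.
Step 2. [-2*(((x^2) - 4) + 5) = -10] -2·(inner) — divide through by -2, so div: ((x^2) - 4) + 5 = 5.
Step 3. [((x^2) - 4) + 5 = 5] subtract 5: x sits inside (… + 5) ⇒ sub: (x^2) - 4 = 0.
Step 4. [(x^2) - 4 = 0] 4 comes off first (add 4) ⇒ sub: x^2 = 4.
Step 5. [x^2 = 4] √ both sides: 4 ≥ 0 gives two branches. So sqrt: x = 2 or -2.

Answer: x ∈ {-2, 2}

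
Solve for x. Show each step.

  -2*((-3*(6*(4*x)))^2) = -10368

Step 1. [-2*((-3*(6*(4*x)))^2) = -10368] LHS = -2·(…); ÷-2 both sides ⇒ div: (-3*(6*(4*x)))^2 = 5184.
Step 2. [(-3*(6*(4*x)))^2 = 5184] 5184 ≥ 0, LHS is (·)² — take ±√ ⇒ sqrt: -3*(6*(4*x)) = 72 or -72.
Step 3. [-3*(6*(4*x)) = 72 or -72] -3·(inner) — divide through by -3, so div: 6*(4*x) = -24 or 24.
Step 4. [6*(4*x) = -24 or 24] 6·(inner) — divide through by 6, so div: 4*x = -4 or 4.
Step 5. [4*x = -4 or 4] 4 out front; divide by 4 ⇒ div: x = -1 or 1.

Answer: x ∈ {-1, 1}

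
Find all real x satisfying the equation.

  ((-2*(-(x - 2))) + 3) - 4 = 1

Step 1. [((-2*(-(x - 2))) + 3) - 4 = 1] peel the -4: add 4 from each side, so sub: (-2*(-(x - 2))) + 3 = 5.
Step 2. [(-2*(-(x - 2))) + 3 = 5] 3 comes off first (subtract 3) ⇒ sub: -2*(-(x - 2)) = 2.
Step 3. [-2*(-(x - 2)) = 2] -2 out front; divide by -2. So div: -(x - 2) = -1.
Step 4. [-(x - 2) = -1] flip signs both sides, so neg: x - 2 = 1.
Step 5. [x - 2 = 1] the outer -2 inverts by adding 2. So sub: x = 3.

Answer: x ∈ {3}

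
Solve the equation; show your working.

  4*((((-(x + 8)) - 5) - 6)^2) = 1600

Step 1. [4*((((-(x + 8)) - 5) - 6)^2) = 1600] leading coefficient 4: divide by 4 ⇒ div: (((-(x + 8)) - 5) - 6)^2 = 400.
Step 2. [(((-(x + 8)) - 5) - 6)^2 = 400] √ both sides: 400 ≥ 0 gives two branches. So sqrt: ((-(x + 8)) - 5) - 6 = 20 or -20.
Step 3. [((-(x + 8)) - 5) - 6 = 20 or -20] peel the -6: add 6 from each side. So sub: (-(x + 8)) - 5 = 26 or -14.
Step 4. [(-(x + 8)) - 5 = 26 or -14] add 5: x sits inside (… - 5). So sub: -(x + 8) = 31 or -9.
Step 5. [-(x + 8) = 31 or -9] flip signs both sides, so neg: x + 8 = -31 or 9.
Step 6. [x + 8 = -31 or 9] +8 is outermost — subtract 8 both sides ⇒ sub: x = -39 or 1.

Answer: x ∈ {-39, 1}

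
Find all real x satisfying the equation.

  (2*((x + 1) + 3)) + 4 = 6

Step 1. [(2*((x + 1) + 3)) + 4 = 6] +4 is outermost — subtract 4 both sides ⇒ sub: 2*((x + 1) + 3) = 2.
Step 2. [2*((x + 1) + 3) = 2] divide by the outer 2. So div: (x + 1) + 3 = 1.
Step 3. [(x + 1) + 3 = 1] the outer +3 inverts by subtracting 3, so sub: x + 1 = -2.
Step 4. [x + 1 = -2] +1 is outermost — subtract 1 both sides ⇒ sub: x = -3.

Answer: x ∈ {-3}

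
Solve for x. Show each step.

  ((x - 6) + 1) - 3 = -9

Step 1. [((x - 6) + 1) - 3 = -9] the outer -3 inverts by adding 3. So sub: (x - 6) + 1 = -6.
Step 2. [(x - 6) + 1 = -6] the outer +1 inverts by subtracting 1. So sub: x - 6 = -7.
Step 3. [x - 6 = -7] peel the -6: add 6 from each side ⇒ sub: x = -1.

Answer: x ∈ {-1}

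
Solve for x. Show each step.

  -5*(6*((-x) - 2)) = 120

Step 1. [-5*(6*((-x) - 2)) = 120] divide by the outer -5. So div: 6*((-x) - 2) = -24.
Step 2. [6*((-x) - 2) = -24] LHS = 6·(…); ÷6 both sides ⇒ div: (-x) - 2 = -4.
Step 3. [(-x) - 2 = -4] peel the -2: add 2 from each side, so sub: -x = -2.
Step 4. [-x = -2] flip signs both sides ⇒ neg: x = 2.

Answer: x ∈ {2}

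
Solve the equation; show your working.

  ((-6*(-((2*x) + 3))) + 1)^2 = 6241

Step 1. [((-6*(-((2*x) + 3))) + 1)^2 = 6241] √ both sides: 6241 ≥ 0 gives two branches, so sqrt: (-6*(-((2*x) + 3))) + 1 = 79 or -79.
Step 2. [(-6*(-((2*x) + 3))) + 1 = 79 or -79] 1 comes off first (subtract 1). So sub: -6*(-((2*x) + 3)) = 78 or -80.
Step 3. [-6*(-((2*x) + 3)) = 78 or -80] -6·(inner) — divide through by -6 ⇒ div: -((2*x) + 3) = -13 or 40/3.
Step 4. [-((2*x) + 3) = -13 or 40/3] flip signs both sides, so neg: (2*x) + 3 = 13 or -40/3.
Step 5. [(2*x) + 3 = 13 or -40/3] the outer +3 inverts by subtracting 3. So sub: 2*x = 10 or -49/3.
Step 6. [2*x = 10 or -49/3] leading coefficient 2: divide by 2. So div: x = 5 or -49/6.

Answer: x ∈ {-49/6, 5}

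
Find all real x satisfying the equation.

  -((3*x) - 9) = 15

Step 1. [-((3*x) - 9) = 15] flip signs both sides ⇒ neg: (3*x) - 9 = -15.
Step 2. [(3*x) - 9 = -15] add 9: x sits inside (… - 9) ⇒ sub: 3*x = -6.
Step 3. [3*x = -6] leading coefficient 3: divide by 3. So div: x = -2.

Answer: x ∈ {-2}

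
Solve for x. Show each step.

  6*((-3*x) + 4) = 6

Step 1. [6*((-3*x) + 4) = 6] divide by the outer 6 ⇒ div: (-3*x) + 4 = 1.
Step 2. [(-3*x) + 4 = 1] subtract 4: x sits inside (… + 4) ⇒ sub: -3*x = -3.
Step 3. [-3*x = -3] LHS = -3·(…); ÷-3 both sides, so div: x = 1.

Answer: x ∈ {1}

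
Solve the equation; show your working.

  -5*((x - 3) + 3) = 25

Step 1. [-5*((x - 3) + 3) = 25] -5 out front; divide by -5. So div: (x - 3) + 3 = -5.
Step 2. [(x - 3) + 3 = -5] the outer +3 inverts by subtracting 3. So sub: x - 3 = -8.
Step 3. [x - 3 = -8] -3 is outermost — add 3 both sides ⇒ sub: x = -5.

Answer: x ∈ {-5}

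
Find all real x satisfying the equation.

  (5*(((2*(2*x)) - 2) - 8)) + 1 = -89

Step 1. [(5*(((2*(2*x)) - 2) - 8)) + 1 = -89] peel the +1: subtract 1 from each side. So sub: 5*(((2*(2*x)) - 2) - 8) = -90.
Step 2. [5*(((2*(2*x)) - 2) - 8) = -90] 5·(inner) — divide through by 5, so div: ((2*(2*x)) - 2) - 8 = -18.
Step 3. [((2*(2*x)) - 2) - 8 = -18] -8 is outermost — add 8 both sides. So sub: (2*(2*x)) - 2 = -10.
Step 4. [(2*(2*x)) - 2 = -10] peel the -2: add 2 from each side, so sub: 2*(2*x) = -8.
Step 5. [2*(2*x) = -8] leading coefficient 2: divide by 2, so div: 2*x = -4.
Step 6. [2*x = -4] 2 out front; divide by 2, so div: x = -2.

Answer: x ∈ {-2}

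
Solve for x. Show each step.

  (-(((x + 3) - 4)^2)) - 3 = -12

Step 1. [(-(((x + 3) - 4)^2)) - 3 = -12] -3 is outermost — add 3 both sides ⇒ sub: -(((x + 3) - 4)^2) = -9.
Step 2. [-(((x + 3) - 4)^2) = -9] leading − — multiply by −1. So neg: ((x + 3) - 4)^2 = 9.
Step 3. [((x + 3) - 4)^2 = 9] LHS squared, RHS 9 ≥ 0: apply √ (±). So sqrt: (x + 3) - 4 = 3 or -3.
Step 4. [(x + 3) - 4 = 3 or -3] the outer -4 inverts by adding 4 ⇒ sub: x + 3 = 7 or 1.
Step 5. [x + 3 = 7 or 1] subtract 3: x sits inside (… + 3), so sub: x = 4 or -2.

Answer: x ∈ {-2, 4}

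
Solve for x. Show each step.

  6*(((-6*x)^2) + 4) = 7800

Step 1. [6*(((-6*x)^2) + 4) = 7800] divide by the outer 6 ⇒ div: ((-6*x)^2) + 4 = 1300.
Step 2. [((-6*x)^2) + 4 = 1300] peel the +4: subtract 4 from each side, so sub: (-6*x)^2 = 1296.
Step 3. [(-6*x)^2 = 1296] LHS squared, RHS 1296 ≥ 0: apply √ (±). So sqrt: -6*x = 36 or -36.
Step 4. [-6*x = 36 or -36] -6 out front; divide by -6. So div: x = -6 or 6.

Answer: x ∈ {-6, 6}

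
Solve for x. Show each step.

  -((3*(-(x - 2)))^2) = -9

Step 1. [-((3*(-(x - 2)))^2) = -9] LHS negated; negate both sides. So neg: (3*(-(x - 2)))^2 = 9.
Step 2. [(3*(-(x - 2)))^2 = 9] LHS squared, RHS 9 ≥ 0: apply √ (±). So sqrt: 3*(-(x - 2)) = 3 or -3.
Step 3. [3*(-(x - 2)) = 3 or -3] leading coefficient 3: divide by 3, so div: -(x - 2) = 1 or -1.
Step 4. [-(x - 2) = 1 or -1] LHS negated; negate both sides, so neg: x - 2 = -1 or 1.
Step 5. [x - 2 = -1 or 1] 2 comes off first (add 2). So sub: x = 1 or 3.

Answer: x ∈ {1, 3}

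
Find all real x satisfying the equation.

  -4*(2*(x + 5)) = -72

Step 1. [-4*(2*(x + 5)) = -72] LHS = -4·(…); ÷-4 both sides. So div: 2*(x + 5) = 18.
Step 2. [2*(x + 5) = 18] leading coefficient 2: divide by 2 ⇒ div: x + 5 = 9.
Step 3. [x + 5 = 9] peel the +5: subtract 5 from each side. So sub: x = 4.

Answer: x ∈ {4}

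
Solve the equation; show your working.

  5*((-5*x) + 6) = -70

Step 1. [5*((-5*x) + 6) = -70] divide by the outer 5, so div: (-5*x) + 6 = -14.
Step 2. [(-5*x) + 6 = -14] peel the +6: subtract 6 from each side. So sub: -5*x = -20.
Step 3. [-5*x = -20] LHS = -5·(…); ÷-5 both sides ⇒ div: x = 4.

Answer: x ∈ {4}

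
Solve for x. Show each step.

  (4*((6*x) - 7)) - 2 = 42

Step 1. [(4*((6*x) - 7)) - 2 = 42] peel the -2: add 2 from each side. So sub: 4*((6*x) - 7) = 44.
Step 2. [4*((6*x) - 7) = 44] 4·(inner) — divide through by 4 ⇒ div: (6*x) - 7 = 11.
Step 3. [(6*x) - 7 = 11] 7 comes off first (add 7) ⇒ sub: 6*x = 18.
Step 4. [6*x = 18] 6 out front; divide by 6 ⇒ div: x = 3.

Answer: x ∈ {3}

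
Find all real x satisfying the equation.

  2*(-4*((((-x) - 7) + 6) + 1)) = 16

Step 1. [2*(-4*((((-x) - 7) + 6) + 1)) = 16] 2 out front; divide by 2 ⇒ div: -4*((((-x) - 7) + 6) + 1) = 8.
Step 2. [-4*((((-x) - 7) + 6) + 1) = 8] -4 out front; divide by -4 ⇒ div: (((-x) - 7) + 6) + 1 = -2.
Step 3. [(((-x) - 7) + 6) + 1 = -2] 1 comes off first (subtract 1) ⇒ sub: ((-x) - 7) + 6 = -3.
Step 4. [((-x) - 7) + 6 = -3] +6 is outermost — subtract 6 both sides ⇒ sub: (-x) - 7 = -9.
Step 5. [(-x) - 7 = -9] the outer -7 inverts by adding 7 ⇒ sub: -x = -2.
Step 6. [-x = -2] flip signs both sides ⇒ neg: x = 2.

Answer: x ∈ {2}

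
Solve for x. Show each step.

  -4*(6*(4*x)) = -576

Step 1. [-4*(6*(4*x)) = -576] -4 out front; divide by -4 ⇒ div: 6*(4*x) = 144.
Step 2. [6*(4*x) = 144] 6 out front; divide by 6 ⇒ div: 4*x = 24.
Step 3. [4*x = 24] leading coefficient 4: divide by 4, so div: x = 6.

Answer: x ∈ {6}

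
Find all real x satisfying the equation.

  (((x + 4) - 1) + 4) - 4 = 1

Step 1. [(((x + 4) - 1) + 4) - 4 = 1] the outer -4 inverts by adding 4 ⇒ sub: ((x + 4) - 1) + 4 = 5.
Step 2. [((x + 4) - 1) + 4 = 5] peel the +4: subtract 4 from each side. So sub: (x + 4) - 1 = 1.
Step 3. [(x + 4) - 1 = 1] peel the -1: add 1 from each side ⇒ sub: x + 4 = 2.
Step 4. [x + 4 = 2] 4 comes off first (subtract 4), so sub: x = -2.

Answer: x ∈ {-2}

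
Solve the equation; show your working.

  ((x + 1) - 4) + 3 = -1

Step 1. [((x + 1) - 4) + 3 = -1] peel the +3: subtract 3 from each side ⇒ sub: (x + 1) - 4 = -4.
Step 2. [(x + 1) - 4 = -4] 4 comes off first (add 4) ⇒ sub: x + 1 = 0.
Step 3. [x + 1 = 0] peel the +1: subtract 1 from each side. So sub: x = -1.

Answer: x ∈ {-1}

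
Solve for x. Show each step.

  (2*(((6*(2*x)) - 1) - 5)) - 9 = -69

Step 1. [(2*(((6*(2*x)) - 1) - 5)) - 9 = -69] 9 comes off first (add 9) ⇒ sub: 2*(((6*(2*x)) - 1) - 5) = -60.
Step 2. [2*(((6*(2*x)) - 1) - 5) = -60] leading coefficient 2: divide by 2, so div: ((6*(2*x)) - 1) - 5 = -30.
Step 3. [((6*(2*x)) - 1) - 5 = -30] 5 comes off first (add 5). So sub: (6*(2*x)) - 1 = -25.
Step 4. [(6*(2*x)) - 1 = -25] 1 comes off first (add 1), so sub: 6*(2*x) = -24.
Step 5. [6*(2*x) = -24] divide by the outer 6. So div: 2*x = -4.
Step 6. [2*x = -4] 2 out front; divide by 2. So div: x = -2.

Answer: x ∈ {-2}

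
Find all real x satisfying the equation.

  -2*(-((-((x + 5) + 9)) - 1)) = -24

Step 1. [-2*(-((-((x + 5) + 9)) - 1)) = -24] -2 out front; divide by -2, so div: -((-((x + 5) + 9)) - 1) = 12.
Step 2. [-((-((x + 5) + 9)) - 1) = 12] flip signs both sides ⇒ neg: (-((x + 5) + 9)) - 1 = -12.
Step 3. [(-((x + 5) + 9)) - 1 = -12] 1 comes off first (add 1), so sub: -((x + 5) + 9) = -11.
Step 4. [-((x + 5) + 9) = -11] flip signs both sides. So neg: (x + 5) + 9 = 11.
Step 5. [(x + 5) + 9 = 11] subtract 9: x sits inside (… + 9), so sub: x + 5 = 2.
Step 6. [x + 5 = 2] subtract 5: x sits inside (… + 5) ⇒ sub: x = -3.

Answer: x ∈ {-3}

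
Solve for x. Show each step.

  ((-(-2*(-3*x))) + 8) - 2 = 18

Step 1. [((-(-2*(-3*x))) + 8) - 2 = 18] -2 is outermost — add 2 both sides. So sub: (-(-2*(-3*x))) + 8 = 20.
Step 2. [(-(-2*(-3*x))) + 8 = 20] subtract 8: x sits inside (… + 8) ⇒ sub: -(-2*(-3*x)) = 12.
Step 3. [-(-2*(-3*x)) = 12] leading − — multiply by −1 ⇒ neg: -2*(-3*x) = -12.
Step 4. [-2*(-3*x) = -12] divide by the outer -2, so div: -3*x = 6.
Step 5. [-3*x = 6] divide by the outer -3. So div: x = -2.

Answer: x ∈ {-2}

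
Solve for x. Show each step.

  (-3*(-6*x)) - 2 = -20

Step 1. [(-3*(-6*x)) - 2 = -20] -2 is outermost — add 2 both sides, so sub: -3*(-6*x) = -18.
Step 2. [-3*(-6*x) = -18] LHS = -3·(…); ÷-3 both sides ⇒ div: -6*x = 6.
Step 3. [-6*x = 6] leading coefficient -6: divide by -6, so div: x = -1.

Answer: x ∈ {-1}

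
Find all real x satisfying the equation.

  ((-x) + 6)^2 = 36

Step 1. [((-x) + 6)^2 = 36] √ both sides: 36 ≥ 0 gives two branches. So sqrt: (-x) + 6 = 6 or -6.
Step 2. [(-x) + 6 = 6 or -6] subtract 6: x sits inside (… + 6). So sub: -x = 0 or -12.
Step 3. [-x = 0 or -12] leading − — multiply by −1 ⇒ neg: x = 0 or 12.

Answer: x ∈ {0, 12}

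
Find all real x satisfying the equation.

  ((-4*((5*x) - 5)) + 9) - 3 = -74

Step 1. [((-4*((5*x) - 5)) + 9) - 3 = -74] 3 comes off first (add 3) ⇒ sub: (-4*((5*x) - 5)) + 9 = -71.
Step 2. [(-4*((5*x) - 5)) + 9 = -71] subtract 9: x sits inside (… + 9). So sub: -4*((5*x) - 5) = -80.
Step 3. [-4*((5*x) - 5) = -80] divide by the outer -4 ⇒ div: (5*x) - 5 = 20.
Step 4. [(5*x) - 5 = 20] peel the -5: add 5 from each side, so sub: 5*x = 25.
Step 5. [5*x = 25] 5·(inner) — divide through by 5, so div: x = 5.

Answer: x ∈ {5}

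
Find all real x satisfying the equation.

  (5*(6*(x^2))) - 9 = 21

Step 1. [(5*(6*(x^2))) - 9 = 21] 9 comes off first (add 9), so sub: 5*(6*(x^2)) = 30.
Step 2. [5*(6*(x^2)) = 30] LHS = 5·(…); ÷5 both sides, so div: 6*(x^2) = 6.
Step 3. [6*(x^2) = 6] divide by the outer 6 ⇒ div: x^2 = 1.
Step 4. [x^2 = 1] √ both sides: 1 ≥ 0 gives two branches. So sqrt: x = 1 or -1.

Answer: x ∈ {-1, 1}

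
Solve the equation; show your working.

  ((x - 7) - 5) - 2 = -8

Step 1. [((x - 7) - 5) - 2 = -8] 2 comes off first (add 2). So sub: (x - 7) - 5 = -6.
Step 2. [(x - 7) - 5 = -6] -5 is outermost — add 5 both sides ⇒ sub: x - 7 = -1.
Step 3. [x - 7 = -1] peel the -7: add 7 from each side ⇒ sub: x = 6.

Answer: x ∈ {6}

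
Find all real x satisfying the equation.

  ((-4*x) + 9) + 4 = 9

Step 1. [((-4*x) + 9) + 4 = 9] 4 comes off first (subtract 4), so sub: (-4*x) + 9 = 5.
Step 2. [(-4*x) + 9 = 5] +9 is outermost — subtract 9 both sides ⇒ sub: -4*x = -4.
Step 3. [-4*x = -4] LHS = -4·(…); ÷-4 both sides, so div: x = 1.

Answer: x ∈ {1}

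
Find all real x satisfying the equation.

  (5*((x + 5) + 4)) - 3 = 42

Step 1. [(5*((x + 5) + 4)) - 3 = 42] -3 is outermost — add 3 both sides ⇒ sub: 5*((x + 5) + 4) = 45.
Step 2. [5*((x + 5) + 4) = 45] 5·(inner) — divide through by 5. So div: (x + 5) + 4 = 9.
Step 3. [(x + 5) + 4 = 9] +4 is outermost — subtract 4 both sides ⇒ sub: x + 5 = 5.
Step 4. [x + 5 = 5] 5 comes off first (subtract 5). So sub: x = 0.

Answer: x ∈ {0}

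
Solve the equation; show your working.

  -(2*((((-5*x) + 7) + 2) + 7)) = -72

Step 1. [-(2*((((-5*x) + 7) + 2) + 7)) = -72] leading − — multiply by −1, so neg: 2*((((-5*x) + 7) + 2) + 7) = 72.
Step 2. [2*((((-5*x) + 7) + 2) + 7) = 72] 2 out front; divide by 2, so div: (((-5*x) + 7) + 2) + 7 = 36.
Step 3. [(((-5*x) + 7) + 2) + 7 = 36] the outer +7 inverts by subtracting 7. So sub: ((-5*x) + 7) + 2 = 29.
Step 4. [((-5*x) + 7) + 2 = 29] the outer +2 inverts by subtracting 2. So sub: (-5*x) + 7 = 27.
Step 5. [(-5*x) + 7 = 27] +7 is outermost — subtract 7 both sides. So sub: -5*x = 20.
Step 6. [-5*x = 20] divide by the outer -5. So div: x = -4.

Answer: x ∈ {-4}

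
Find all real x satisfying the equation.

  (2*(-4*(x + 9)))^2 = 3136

Step 1. [(2*(-4*(x + 9)))^2 = 3136] 3136 ≥ 0, LHS is (·)² — take ±√ ⇒ sqrt: 2*(-4*(x + 9)) = 56 or -56.
Step 2. [2*(-4*(x + 9)) = 56 or -56] LHS = 2·(…); ÷2 both sides ⇒ div: -4*(x + 9) = 28 or -28.
Step 3. [-4*(x + 9) = 28 or -28] LHS = -4·(…); ÷-4 both sides, so div: x + 9 = -7 or 7.
Step 4. [x + 9 = -7 or 7] subtract 9: x sits inside (… + 9). So sub: x = -16 or -2.

Answer: x ∈ {-16, -2}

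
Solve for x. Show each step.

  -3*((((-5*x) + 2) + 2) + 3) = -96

Step 1. [-3*((((-5*x) + 2) + 2) + 3) = -96] -3·(inner) — divide through by -3, so div: (((-5*x) + 2) + 2) + 3 = 32.
Step 2. [(((-5*x) + 2) + 2) + 3 = 32] peel the +3: subtract 3 from each side. So sub: ((-5*x) + 2) + 2 = 29.
Step 3. [((-5*x) + 2) + 2 = 29] +2 is outermost — subtract 2 both sides, so sub: (-5*x) + 2 = 27.
Step 4. [(-5*x) + 2 = 27] subtract 2: x sits inside (… + 2) ⇒ sub: -5*x = 25.
Step 5. [-5*x = 25] divide by the outer -5. So div: x = -5.

Answer: x ∈ {-5}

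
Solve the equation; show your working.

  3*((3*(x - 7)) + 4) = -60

Step 1. [3*((3*(x - 7)) + 4) = -60] leading coefficient 3: divide by 3. So div: (3*(x - 7)) + 4 = -20.
Step 2. [(3*(x - 7)) + 4 = -20] +4 is outermost — subtract 4 both sides, so sub: 3*(x - 7) = -24.
Step 3. [3*(x - 7) = -24] leading coefficient 3: divide by 3 ⇒ div: x - 7 = -8.
Step 4. [x - 7 = -8] the outer -7 inverts by adding 7 ⇒ sub: x = -1.

Answer: x ∈ {-1}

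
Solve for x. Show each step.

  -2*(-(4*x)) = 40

Step 1. [-2*(-(4*x)) = 40] leading coefficient -2: divide by -2, so div: -(4*x) = -20.
Step 2. [-(4*x) = -20] flip signs both sides. So neg: 4*x = 20.
Step 3. [4*x = 20] 4 out front; divide by 4 ⇒ div: x = 5.

Answer: x ∈ {5}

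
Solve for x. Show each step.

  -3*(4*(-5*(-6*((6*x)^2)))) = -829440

Step 1. [-3*(4*(-5*(-6*((6*x)^2)))) = -829440] -3·(inner) — divide through by -3 ⇒ div: 4*(-5*(-6*((6*x)^2))) = 276480.
Step 2. [4*(-5*(-6*((6*x)^2))) = 276480] divide by the outer 4 ⇒ div: -5*(-6*((6*x)^2)) = 69120.
Step 3. [-5*(-6*((6*x)^2)) = 69120] -5 out front; divide by -5 ⇒ div: -6*((6*x)^2) = -13824.
Step 4. [-6*((6*x)^2) = -13824] divide by the outer -6 ⇒ div: (6*x)^2 = 2304.
Step 5. [(6*x)^2 = 2304] 2304 ≥ 0, LHS is (·)² — take ±√ ⇒ sqrt: 6*x = 48 or -48.
Step 6. [6*x = 48 or -48] leading coefficient 6: divide by 6 ⇒ div: x = 8 or -8.

Answer: x ∈ {-8, 8}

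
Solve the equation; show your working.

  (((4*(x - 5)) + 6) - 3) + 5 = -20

Step 1. [(((4*(x - 5)) + 6) - 3) + 5 = -20] the outer +5 inverts by subtracting 5 ⇒ sub: ((4*(x - 5)) + 6) - 3 = -25.
Step 2. [((4*(x - 5)) + 6) - 3 = -25] add 3: x sits inside (… - 3) ⇒ sub: (4*(x - 5)) + 6 = -22.
Step 3. [(4*(x - 5)) + 6 = -22] +6 is outermost — subtract 6 both sides, so sub: 4*(x - 5) = -28.
Step 4. [4*(x - 5) = -28] LHS = 4·(…); ÷4 both sides ⇒ div: x - 5 = -7.
Step 5. [x - 5 = -7] -5 is outermost — add 5 both sides, so sub: x = -2.

Answer: x ∈ {-2}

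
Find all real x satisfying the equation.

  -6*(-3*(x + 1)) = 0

Step 1. [-6*(-3*(x + 1)) = 0] LHS = -6·(…); ÷-6 both sides ⇒ div: -3*(x + 1) = 0.
Step 2. [-3*(x + 1) = 0] leading coefficient -3: divide by -3, so div: x + 1 = 0.
Step 3. [x + 1 = 0] peel the +1: subtract 1 from each side, so sub: x = -1.

Answer: x ∈ {-1}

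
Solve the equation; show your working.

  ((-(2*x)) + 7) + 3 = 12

Step 1. [((-(2*x)) + 7) + 3 = 12] +3 is outermost — subtract 3 both sides. So sub: (-(2*x)) + 7 = 9.
Step 2. [(-(2*x)) + 7 = 9] subtract 7: x sits inside (… + 7) ⇒ sub: -(2*x) = 2.
Step 3. [-(2*x) = 2] leading − — multiply by −1 ⇒ neg: 2*x = -2.
Step 4. [2*x = -2] LHS = 2·(…); ÷2 both sides. So div: x = -1.

Answer: x ∈ {-1}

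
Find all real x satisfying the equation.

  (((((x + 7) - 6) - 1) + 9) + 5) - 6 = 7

Step 1. [(((((x + 7) - 6) - 1) + 9) + 5) - 6 = 7] 6 comes off first (add 6). So sub: ((((x + 7) - 6) - 1) + 9) + 5 = 13.
Step 2. [((((x + 7) - 6) - 1) + 9) + 5 = 13] 5 comes off first (subtract 5) ⇒ sub: (((x + 7) - 6) - 1) + 9 = 8.
Step 3. [(((x + 7) - 6) - 1) + 9 = 8] subtract 9: x sits inside (… + 9). So sub: ((x + 7) - 6) - 1 = -1.
Step 4. [((x + 7) - 6) - 1 = -1] peel the -1: add 1 from each side. So sub: (x + 7) - 6 = 0.
Step 5. [(x + 7) - 6 = 0] add 6: x sits inside (… - 6). So sub: x + 7 = 6.
Step 6. [x + 7 = 6] peel the +7: subtract 7 from each side. So sub: x = -1.

Answer: x ∈ {-1}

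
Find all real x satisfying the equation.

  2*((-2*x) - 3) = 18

Step 1. [2*((-2*x) - 3) = 18] 2 out front; divide by 2. So div: (-2*x) - 3 = 9.
Step 2. [(-2*x) - 3 = 9] 3 comes off first (add 3) ⇒ sub: -2*x = 12.
Step 3. [-2*x = 12] -2·(inner) — divide through by -2 ⇒ div: x = -6.

Answer: x ∈ {-6}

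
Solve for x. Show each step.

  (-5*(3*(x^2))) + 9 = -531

Step 1. [(-5*(3*(x^2))) + 9 = -531] +9 is outermost — subtract 9 both sides. So sub: -5*(3*(x^2)) = -540.
Step 2. [-5*(3*(x^2)) = -540] leading coefficient -5: divide by -5. So div: 3*(x^2) = 108.
Step 3. [3*(x^2) = 108] leading coefficient 3: divide by 3. So div: x^2 = 36.
Step 4. [x^2 = 36] 36 ≥ 0, LHS is (·)² — take ±√ ⇒ sqrt: x = 6 or -6.

Answer: x ∈ {-6, 6}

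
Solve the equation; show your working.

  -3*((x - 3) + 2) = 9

Step 1. [-3*((x - 3) + 2) = 9] -3 out front; divide by -3, so div: (x - 3) + 2 = -3.
Step 2. [(x - 3) + 2 = -3] subtract 2: x sits inside (… + 2) ⇒ sub: x - 3 = -5.
Step 3. [x - 3 = -5] -3 is outermost — add 3 both sides. So sub: x = -2.

Answer: x ∈ {-2}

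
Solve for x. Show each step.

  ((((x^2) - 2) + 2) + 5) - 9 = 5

Step 1. [((((x^2) - 2) + 2) + 5) - 9 = 5] the outer -9 inverts by adding 9, so sub: (((x^2) - 2) + 2) + 5 = 14.
Step 2. [(((x^2) - 2) + 2) + 5 = 14] 5 comes off first (subtract 5), so sub: ((x^2) - 2) + 2 = 9.
Step 3. [((x^2) - 2) + 2 = 9] subtract 2: x sits inside (… + 2) ⇒ sub: (x^2) - 2 = 7.
Step 4. [(x^2) - 2 = 7] the outer -2 inverts by adding 2 ⇒ sub: x^2 = 9.
Step 5. [x^2 = 9] LHS squared, RHS 9 ≥ 0: apply √ (±), so sqrt: x = 3 or -3.

Answer: x ∈ {-3, 3}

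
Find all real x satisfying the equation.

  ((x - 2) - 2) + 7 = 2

Step 1. [((x - 2) - 2) + 7 = 2] the outer +7 inverts by subtracting 7 ⇒ sub: (x - 2) - 2 = -5.
Step 2. [(x - 2) - 2 = -5] 2 comes off first (add 2), so sub: x - 2 = -3.
Step 3. [x - 2 = -3] the outer -2 inverts by adding 2. So sub: x = -1.

Answer: x ∈ {-1}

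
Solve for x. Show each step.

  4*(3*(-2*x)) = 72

Step 1. [4*(3*(-2*x)) = 72] 4·(inner) — divide through by 4 ⇒ div: 3*(-2*x) = 18.
Step 2. [3*(-2*x) = 18] 3 out front; divide by 3. So div: -2*x = 6.
Step 3. [-2*x = 6] -2·(inner) — divide through by -2, so div: x = -3.

Answer: x ∈ {-3}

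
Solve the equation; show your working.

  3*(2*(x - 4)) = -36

Step 1. [3*(2*(x - 4)) = -36] divide by the outer 3. So div: 2*(x - 4) = -12.
Step 2. [2*(x - 4) = -12] 2·(inner) — divide through by 2. So div: x - 4 = -6.
Step 3. [x - 4 = -6] -4 is outermost — add 4 both sides. So sub: x = -2.

Answer: x ∈ {-2}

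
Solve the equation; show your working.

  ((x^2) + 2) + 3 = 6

Step 1. [((x^2) + 2) + 3 = 6] 3 comes off first (subtract 3), so sub: (x^2) + 2 = 3.
Step 2. [(x^2) + 2 = 3] peel the +2: subtract 2 from each side. So sub: x^2 = 1.
Step 3. [x^2 = 1] √ both sides: 1 ≥ 0 gives two branches, so sqrt: x = 1 or -1.

Answer: x ∈ {-1, 1}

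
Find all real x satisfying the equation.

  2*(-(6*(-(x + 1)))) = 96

Step 1. [2*(-(6*(-(x + 1)))) = 96] 2·(inner) — divide through by 2 ⇒ div: -(6*(-(x + 1))) = 48.
Step 2. [-(6*(-(x + 1))) = 48] leading − — multiply by −1. So neg: 6*(-(x + 1)) = -48.
Step 3. [6*(-(x + 1)) = -48] LHS = 6·(…); ÷6 both sides. So div: -(x + 1) = -8.
Step 4. [-(x + 1) = -8] leading − — multiply by −1, so neg: x + 1 = 8.
Step 5. [x + 1 = 8] 1 comes off first (subtract 1) ⇒ sub: x = 7.

Answer: x ∈ {7}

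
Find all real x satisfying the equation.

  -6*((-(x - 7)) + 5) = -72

Step 1. [-6*((-(x - 7)) + 5) = -72] LHS = -6·(…); ÷-6 both sides, so div: (-(x - 7)) + 5 = 12.
Step 2. [(-(x - 7)) + 5 = 12] +5 is outermost — subtract 5 both sides. So sub: -(x - 7) = 7.
Step 3. [-(x - 7) = 7] flip signs both sides. So neg: x - 7 = -7.
Step 4. [x - 7 = -7] add 7: x sits inside (… - 7) ⇒ sub: x = 0.

Answer: x ∈ {0}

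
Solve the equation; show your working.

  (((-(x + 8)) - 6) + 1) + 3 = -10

Step 1. [(((-(x + 8)) - 6) + 1) + 3 = -10] subtract 3: x sits inside (… + 3). So sub: ((-(x + 8)) - 6) + 1 = -13.
Step 2. [((-(x + 8)) - 6) + 1 = -13] subtract 1: x sits inside (… + 1), so sub: (-(x + 8)) - 6 = -14.
Step 3. [(-(x + 8)) - 6 = -14] add 6: x sits inside (… - 6). So sub: -(x + 8) = -8.
Step 4. [-(x + 8) = -8] flip signs both sides. So neg: x + 8 = 8.
Step 5. [x + 8 = 8] the outer +8 inverts by subtracting 8, so sub: x = 0.

Answer: x ∈ {0}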